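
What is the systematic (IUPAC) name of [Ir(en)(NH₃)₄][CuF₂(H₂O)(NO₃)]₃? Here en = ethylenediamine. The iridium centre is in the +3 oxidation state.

Both ions are complex: the cation is named first with the plain metal name, the anion second with the -ate form; each ion's ligands are alphabetised independently.
Ir is given as +3; the cation's ligand charges sum to 0, so the complex cation is 3+.
With 3 anions per cation, each anion must be 3/3 = 1−.
Anion: ligand charges sum to -3; for the ion to be 1−, Cu = +2.

tetraammine(ethylenediamine)iridium(III) aquadifluoronitratocuprate(II)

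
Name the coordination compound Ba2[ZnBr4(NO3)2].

The 2 barium counter-ions carry a total charge of +4, so each complex ion is 4−.
Ligand charges: 2×nitrato (-1 each), 4×bromo (-1 each); total -6. So Zn + (-6) = 4−, giving Zn = +2.
Ligands are named alphabetically: bromo before nitrato.
The complex ion is anionic, so zinc takes the -ate form zincate(II).

barium tetrabromodinitratozincate(II)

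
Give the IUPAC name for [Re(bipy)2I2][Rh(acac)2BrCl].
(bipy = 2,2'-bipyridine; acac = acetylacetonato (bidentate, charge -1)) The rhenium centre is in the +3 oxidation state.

bis(2,2'-bipyridine)diiodorhenium(III) bis(acetylacetonato)bromochlororhodate(III)

Both ions are complex: the cation is named first with the plain metal name, the anion second with the -ate form; each ion's ligands are alphabetised independently.
Re is given as +3; the cation's ligand charges sum to -2, so the complex cation is 1+.
A 1:1 salt means the anion carries the equal and opposite charge, 1−.
Anion: ligand charges sum to -4; for the ion to be 1−, Rh = +3.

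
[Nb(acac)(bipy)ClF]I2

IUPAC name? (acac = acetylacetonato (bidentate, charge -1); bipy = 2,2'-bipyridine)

The 2 iodide counter-ions carry a total charge of -2, so each complex ion is 2+.
Ligand charges: 1×acetylacetonato (-1 each), 1×2,2'-bipyridine (neutral), 1×chloro (-1 each), 1×fluoro (-1 each); total -3. So Nb + (-3) = 2+, giving Nb = +5.
Ligands are named alphabetically: acetylacetonato before bipyridine before chloro before fluoro.

(acetylacetonato)(2,2'-bipyridine)chlorofluoroniobium(V) iodide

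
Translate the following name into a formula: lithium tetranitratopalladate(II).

Li2[Pd(NO3)4]

Ligands: 4 nitrato (NO3, -1). Ligand charge sum = -4.
With Pd in oxidation state +2, the complex ion is [Pd...]^2−.
Charge balance with lithium (+1) requires 1 complex ion per 2 lithium.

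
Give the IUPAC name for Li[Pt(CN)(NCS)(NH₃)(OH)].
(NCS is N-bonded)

lithium amminecyanohydroxoisothiocyanatoplatinate(II)

The 1 lithium counter-ion carries a total charge of +1, so each complex ion is 1−.
Ligand charges: 1×isothiocyanato (-1 each), 1×cyano (-1 each), 1×hydroxo (-1 each), 1×ammine (neutral); total -3. So Pt + (-3) = 1−, giving Pt = +2.
Ligands are named alphabetically: ammine before cyano before hydroxo before isothiocyanato.
The complex ion is anionic, so platinum takes the -ate form platinate(II).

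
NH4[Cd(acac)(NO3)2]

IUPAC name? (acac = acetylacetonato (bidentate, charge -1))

The 1 ammonium counter-ion carries a total charge of +1, so each complex ion is 1−.
Ligand charges: 2×nitrato (-1 each), 1×acetylacetonato (-1 each); total -3. So Cd + (-3) = 1−, giving Cd = +2.
Ligands are named alphabetically: acetylacetonato before nitrato.
The complex ion is anionic, so cadmium takes the -ate form cadmate(II).

ammonium (acetylacetonato)dinitratocadmate(II)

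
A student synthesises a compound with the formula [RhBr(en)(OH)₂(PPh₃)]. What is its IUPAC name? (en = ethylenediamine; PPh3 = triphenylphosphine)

bromo(ethylenediamine)dihydroxo(triphenylphosphine)rhodium(III)

There is no counter-ion, so the complex is neutral overall.
Ligand charges: 2×hydroxo (-1 each), 1×bromo (-1 each), 1×ethylenediamine (neutral), 1×triphenylphosphine (neutral); total -3. So Rh + (-3) = 0, giving Rh = +3.
Ligands are named alphabetically: bromo before ethylenediamine before hydroxo before triphenylphosphine.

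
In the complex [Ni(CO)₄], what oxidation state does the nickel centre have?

No counter-ion: the bracketed complex is neutral.
Ligand charges: 4×CO neutral; sum 0.
Ni + (0) = 0 ⇒ Ni is 0.

0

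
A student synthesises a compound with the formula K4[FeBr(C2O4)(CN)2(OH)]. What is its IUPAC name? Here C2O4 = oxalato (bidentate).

The 4 potassium counter-ions carry a total charge of +4, so each complex ion is 4−.
Ligand charges: 1×bromo (-1 each), 1×oxalato (-2 each), 2×cyano (-1 each), 1×hydroxo (-1 each); total -6. So Fe + (-6) = 4−, giving Fe = +2.
The complex ion is anionic, so iron takes the -ate form ferrate(II).

potassium bromodicyanohydroxooxalatoferrate(II)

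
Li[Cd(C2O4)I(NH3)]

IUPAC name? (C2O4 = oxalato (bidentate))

lithium ammineiodooxalatocadmate(II)

The 1 lithium counter-ion carries a total charge of +1, so each complex ion is 1−.
Ligand charges: 1×iodo (-1 each), 1×oxalato (-2 each), 1×ammine (neutral); total -3. So Cd + (-3) = 1−, giving Cd = +2.
Ligands are named alphabetically: ammine before iodo before oxalato.
The complex ion is anionic, so cadmium takes the -ate form cadmate(II).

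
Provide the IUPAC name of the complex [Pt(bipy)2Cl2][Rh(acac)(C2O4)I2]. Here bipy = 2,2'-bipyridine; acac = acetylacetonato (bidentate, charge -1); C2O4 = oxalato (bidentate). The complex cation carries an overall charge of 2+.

Both ions are complex: the cation is named first with the plain metal name, the anion second with the -ate form; each ion's ligands are alphabetised independently.
The complex cation is given as 2+; its ligand charges sum to -2, so Pt = +4.
A 1:1 salt means the anion carries the equal and opposite charge, 2−.
Anion: ligand charges sum to -5; for the ion to be 2−, Rh = +3.

bis(2,2'-bipyridine)dichloroplatinum(IV) (acetylacetonato)diiodooxalatorhodate(III)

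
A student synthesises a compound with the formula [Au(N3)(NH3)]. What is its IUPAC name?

ammineazidogold(I)

There is no counter-ion, so the complex is neutral overall.
Ligand charges: 1×azido (-1 each), 1×ammine (neutral); total -1. So Au + (-1) = 0, giving Au = +1.
Ligands are named alphabetically: ammine before azido.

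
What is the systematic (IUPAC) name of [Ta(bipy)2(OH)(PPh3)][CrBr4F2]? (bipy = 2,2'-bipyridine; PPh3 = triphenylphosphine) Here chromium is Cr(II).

bis(2,2'-bipyridine)hydroxo(triphenylphosphine)tantalum(V) tetrabromodifluorochromate(II)

Both ions are complex: the cation is named first with the plain metal name, the anion second with the -ate form; each ion's ligands are alphabetised independently.
Cr is given as +2; the anion's ligand charges sum to -6, so the complex anion is 4−.
A 1:1 salt means the cation carries the equal and opposite charge, 4+.
Cation: ligand charges sum to -1; for the ion to be 4+, Ta = +5.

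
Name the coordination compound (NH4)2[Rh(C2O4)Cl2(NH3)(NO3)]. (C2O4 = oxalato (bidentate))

The 2 ammonium counter-ions carry a total charge of +2, so each complex ion is 2−.
Ligand charges: 2×chloro (-1 each), 1×oxalato (-2 each), 1×ammine (neutral), 1×nitrato (-1 each); total -5. So Rh + (-5) = 2−, giving Rh = +3.
The complex ion is anionic, so rhodium takes the -ate form rhodate(III).

ammonium amminedichloronitratooxalatorhodate(III)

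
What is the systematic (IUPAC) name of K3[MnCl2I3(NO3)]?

The 3 potassium counter-ions carry a total charge of +3, so each complex ion is 3−.
Ligand charges: 1×nitrato (-1 each), 3×iodo (-1 each), 2×chloro (-1 each); total -6. So Mn + (-6) = 3−, giving Mn = +3.
Ligands are named alphabetically: chloro before iodo before nitrato.
The complex ion is anionic, so manganese takes the -ate form manganate(III).

potassium dichlorotriiodonitratomanganate(III)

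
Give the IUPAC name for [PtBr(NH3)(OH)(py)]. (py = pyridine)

amminebromohydroxo(pyridine)platinum(II)

There is no counter-ion, so the complex is neutral overall.
Ligand charges: 1×pyridine (neutral), 1×ammine (neutral), 1×hydroxo (-1 each), 1×bromo (-1 each); total -2. So Pt + (-2) = 0, giving Pt = +2.
Ligands are named alphabetically: ammine before bromo before hydroxo before pyridine.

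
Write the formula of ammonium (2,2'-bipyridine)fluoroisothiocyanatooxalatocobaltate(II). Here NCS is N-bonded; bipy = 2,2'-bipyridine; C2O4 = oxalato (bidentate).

Ligands: 1 isothiocyanato (NCS, -1), 1 2,2'-bipyridine (bipy, neutral), 1 fluoro (F, -1), 1 oxalato (C2O4, -2). Ligand charge sum = -4.
With Co in oxidation state +2, the complex ion is [Co...]^2−.
Charge balance with ammonium (+1) requires 1 complex ion per 2 ammonium.

(NH4)2[Co(bipy)(C2O4)F(NCS)]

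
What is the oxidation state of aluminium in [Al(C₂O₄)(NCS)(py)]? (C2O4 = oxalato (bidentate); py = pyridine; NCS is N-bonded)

No counter-ion: the bracketed complex is neutral.
Ligand charges: 1×C2O4 = -2; 1×py neutral; 1×NCS = -1; sum -3.
Al + (-3) = 0 ⇒ Al is +3.

+3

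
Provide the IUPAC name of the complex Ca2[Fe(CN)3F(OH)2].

calcium tricyanofluorodihydroxoferrate(II)

The 2 calcium counter-ions carry a total charge of +4, so each complex ion is 4−.
Ligand charges: 3×cyano (-1 each), 1×fluoro (-1 each), 2×hydroxo (-1 each); total -6. So Fe + (-6) = 4−, giving Fe = +2.
Ligands are named alphabetically: cyano before fluoro before hydroxo.
The complex ion is anionic, so iron takes the -ate form ferrate(II).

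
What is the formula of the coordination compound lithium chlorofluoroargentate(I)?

Ligands: 1 fluoro (F, -1), 1 chloro (Cl, -1). Ligand charge sum = -2.
Charge balance with lithium (+1) requires 1 complex ion per 1 lithium.

Li[AgClF]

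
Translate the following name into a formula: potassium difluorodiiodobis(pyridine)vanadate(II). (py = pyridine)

K2[VF2I2(py)2]

Ligands: 2 fluoro (F, -1), 2 pyridine (py, neutral), 2 iodo (I, -1). Ligand charge sum = -4.
Charge balance with potassium (+1) requires 1 complex ion per 2 potassium.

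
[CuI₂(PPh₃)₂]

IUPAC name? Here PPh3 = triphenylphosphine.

diiodobis(triphenylphosphine)copper(II)

There is no counter-ion, so the complex is neutral overall.
Ligand charges: 2×triphenylphosphine (neutral), 2×iodo (-1 each); total -2. So Cu + (-2) = 0, giving Cu = +2.
Ligands are named alphabetically: iodo before triphenylphosphine.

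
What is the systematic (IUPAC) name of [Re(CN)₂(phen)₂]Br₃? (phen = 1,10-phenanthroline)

dicyanobis(1,10-phenanthroline)rhenium(V) bromide

The 3 bromide counter-ions carry a total charge of -3, so each complex ion is 3+.
Ligand charges: 2×cyano (-1 each), 2×1,10-phenanthroline (neutral); total -2. So Re + (-2) = 3+, giving Re = +5.
Ligands are named alphabetically: cyano before phenanthroline.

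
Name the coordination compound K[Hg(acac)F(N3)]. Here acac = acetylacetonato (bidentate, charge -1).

potassium (acetylacetonato)azidofluoromercurate(II)

The 1 potassium counter-ion carries a total charge of +1, so each complex ion is 1−.
Ligand charges: 1×acetylacetonato (-1 each), 1×fluoro (-1 each), 1×azido (-1 each); total -3. So Hg + (-3) = 1−, giving Hg = +2.
The complex ion is anionic, so mercury takes the -ate form mercurate(II).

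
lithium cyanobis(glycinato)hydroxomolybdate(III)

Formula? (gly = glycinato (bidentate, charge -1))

Ligands: 1 cyano (CN, -1), 2 glycinato (gly, -1), 1 hydroxo (OH, -1). Ligand charge sum = -4.
Charge balance with lithium (+1) requires 1 complex ion per 1 lithium.

Li[Mo(CN)(gly)2(OH)]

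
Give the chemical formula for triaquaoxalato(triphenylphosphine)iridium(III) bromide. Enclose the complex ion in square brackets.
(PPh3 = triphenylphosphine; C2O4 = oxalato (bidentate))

[Ir(C2O4)(H2O)3(PPh3)]Br

Ligands: 1 triphenylphosphine (PPh3, neutral), 1 oxalato (C2O4, -2), 3 aqua (H2O, neutral). Ligand charge sum = -2.
Charge balance with bromide (-1) requires 1 complex ion per 1 bromide.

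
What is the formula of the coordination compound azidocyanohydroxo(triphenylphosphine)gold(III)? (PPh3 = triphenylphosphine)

Ligands: 1 azido (N3, -1), 1 hydroxo (OH, -1), 1 triphenylphosphine (PPh3, neutral), 1 cyano (CN, -1). Ligand charge sum = -3.
With Au in oxidation state +3, the complex ion is [Au...].

[Au(CN)(N3)(OH)(PPh3)]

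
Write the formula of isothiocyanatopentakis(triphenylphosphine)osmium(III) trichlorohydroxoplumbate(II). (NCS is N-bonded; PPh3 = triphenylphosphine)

Cation [Os…]: ligand charges -1, Os(III) ⇒ ion charge 2+.
Anion [Pb…]: ligand charges -4, Pb(II) ⇒ ion charge 2−.
One 2+ cation balances one 2− anion.

[Os(NCS)(PPh3)5][PbCl3(OH)]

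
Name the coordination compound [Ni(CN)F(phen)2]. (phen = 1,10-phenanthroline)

cyanofluorobis(1,10-phenanthroline)nickel(II)

There is no counter-ion, so the complex is neutral overall.
Ligand charges: 1×cyano (-1 each), 1×fluoro (-1 each), 2×1,10-phenanthroline (neutral); total -2. So Ni + (-2) = 0, giving Ni = +2.
Ligands are named alphabetically: cyano before fluoro before phenanthroline.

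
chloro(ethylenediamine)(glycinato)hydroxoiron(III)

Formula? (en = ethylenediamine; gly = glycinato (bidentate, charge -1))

Ligands: 1 ethylenediamine (en, neutral), 1 hydroxo (OH, -1), 1 chloro (Cl, -1), 1 glycinato (gly, -1). Ligand charge sum = -3.
With Fe in oxidation state +3, the complex ion is [Fe...].

[FeCl(en)(gly)(OH)]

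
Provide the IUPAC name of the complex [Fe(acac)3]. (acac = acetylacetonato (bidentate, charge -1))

tris(acetylacetonato)iron(III)

There is no counter-ion, so the complex is neutral overall.
Ligand charges: 3×acetylacetonato (-1 each); total -3. So Fe + (-3) = 0, giving Fe = +3.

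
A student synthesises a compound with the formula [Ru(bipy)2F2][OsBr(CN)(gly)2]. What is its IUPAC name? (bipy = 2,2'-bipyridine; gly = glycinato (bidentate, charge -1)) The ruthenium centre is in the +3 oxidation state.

bis(2,2'-bipyridine)difluororuthenium(III) bromocyanobis(glycinato)osmate(III)

Both ions are complex: the cation is named first with the plain metal name, the anion second with the -ate form; each ion's ligands are alphabetised independently.
Ru is given as +3; the cation's ligand charges sum to -2, so the complex cation is 1+.
A 1:1 salt means the anion carries the equal and opposite charge, 1−.
Anion: ligand charges sum to -4; for the ion to be 1−, Os = +3.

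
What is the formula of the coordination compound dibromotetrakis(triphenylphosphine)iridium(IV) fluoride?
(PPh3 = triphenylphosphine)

[IrBr2(PPh3)4]F2

Ligands: 2 bromo (Br, -1), 4 triphenylphosphine (PPh3, neutral). Ligand charge sum = -2.
Charge balance with fluoride (-1) requires 1 complex ion per 2 fluoride.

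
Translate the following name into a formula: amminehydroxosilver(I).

Ligands: 1 hydroxo (OH, -1), 1 ammine (NH3, neutral). Ligand charge sum = -1.
With Ag in oxidation state +1, the complex ion is [Ag...].

[Ag(NH3)(OH)]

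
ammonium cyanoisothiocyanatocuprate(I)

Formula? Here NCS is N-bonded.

NH4[Cu(CN)(NCS)]

Ligands: 1 isothiocyanato (NCS, -1), 1 cyano (CN, -1). Ligand charge sum = -2.
With Cu in oxidation state +1, the complex ion is [Cu...]^1−.
Charge balance with ammonium (+1) requires 1 complex ion per 1 ammonium.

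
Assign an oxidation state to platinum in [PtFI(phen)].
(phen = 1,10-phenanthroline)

+2

No counter-ion: the bracketed complex is neutral.
Ligand charges: 1×phen neutral; 1×I = -1; 1×F = -1; sum -2.
Pt + (-2) = 0 ⇒ Pt is +2.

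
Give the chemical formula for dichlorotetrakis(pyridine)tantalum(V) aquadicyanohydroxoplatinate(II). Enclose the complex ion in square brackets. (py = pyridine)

Cation [Ta…]: ligand charges -2, Ta(V) ⇒ ion charge 3+.
Anion [Pt…]: ligand charges -3, Pt(II) ⇒ ion charge 1−.

[TaCl2(py)4][Pt(CN)2(H2O)(OH)]3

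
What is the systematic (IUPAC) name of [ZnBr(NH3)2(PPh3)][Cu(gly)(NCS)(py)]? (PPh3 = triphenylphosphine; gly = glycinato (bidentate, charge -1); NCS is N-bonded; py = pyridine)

Both ions are complex: the cation is named first with the plain metal name, the anion second with the -ate form; each ion's ligands are alphabetised independently.
Zinc is always +2 in its complexes; the cation's ligand charges sum to -1, so the complex cation is 1+.
A 1:1 salt means the anion carries the equal and opposite charge, 1−.
Anion: ligand charges sum to -2; for the ion to be 1−, Cu = +1.

diamminebromo(triphenylphosphine)zinc(II) (glycinato)isothiocyanato(pyridine)cuprate(I)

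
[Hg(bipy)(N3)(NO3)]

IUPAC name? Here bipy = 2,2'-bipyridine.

azido(2,2'-bipyridine)nitratomercury(II)

There is no counter-ion, so the complex is neutral overall.
Ligand charges: 1×azido (-1 each), 1×2,2'-bipyridine (neutral), 1×nitrato (-1 each); total -2. So Hg + (-2) = 0, giving Hg = +2.
Ligands are named alphabetically: azido before bipyridine before nitrato.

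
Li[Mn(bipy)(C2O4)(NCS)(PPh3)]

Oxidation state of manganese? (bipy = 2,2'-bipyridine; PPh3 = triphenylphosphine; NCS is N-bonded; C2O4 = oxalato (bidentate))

1 lithium outside the brackets (+1 each) → the complex ion is 1−.
Ligand charges: 1×bipy neutral; 1×PPh3 neutral; 1×NCS = -1; 1×C2O4 = -2; sum -3.
Mn + (-3) = 1− ⇒ Mn is +2.

+2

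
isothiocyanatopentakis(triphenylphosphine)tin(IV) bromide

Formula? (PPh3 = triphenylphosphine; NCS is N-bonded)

[Sn(NCS)(PPh3)5]Br3

Ligands: 5 triphenylphosphine (PPh3, neutral), 1 isothiocyanato (NCS, -1). Ligand charge sum = -1.
Charge balance with bromide (-1) requires 1 complex ion per 3 bromide.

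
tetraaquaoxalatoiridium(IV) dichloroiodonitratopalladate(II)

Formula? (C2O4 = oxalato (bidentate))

Cation [Ir…]: ligand charges -2, Ir(IV) ⇒ ion charge 2+.
Anion [Pd…]: ligand charges -4, Pd(II) ⇒ ion charge 2−.
One 2+ cation balances one 2− anion.

[Ir(C2O4)(H2O)4][PdCl2I(NO3)]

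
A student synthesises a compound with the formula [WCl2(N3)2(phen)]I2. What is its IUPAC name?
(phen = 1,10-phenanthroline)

The 2 iodide counter-ions carry a total charge of -2, so each complex ion is 2+.
Ligand charges: 2×azido (-1 each), 2×chloro (-1 each), 1×1,10-phenanthroline (neutral); total -4. So W + (-4) = 2+, giving W = +6.
Ligands are named alphabetically: azido before chloro before phenanthroline.

diazidodichloro(1,10-phenanthroline)tungsten(VI) iodide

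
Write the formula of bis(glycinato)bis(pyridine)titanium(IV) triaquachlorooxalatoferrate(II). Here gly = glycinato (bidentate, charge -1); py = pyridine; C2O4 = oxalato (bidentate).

[Ti(gly)2(py)2][Fe(C2O4)Cl(H2O)3]2

Cation [Ti…]: ligand charges -2, Ti(IV) ⇒ ion charge 2+.
Anion [Fe…]: ligand charges -3, Fe(II) ⇒ ion charge 1−.
One 2+ cation requires 2 of the 1− anion.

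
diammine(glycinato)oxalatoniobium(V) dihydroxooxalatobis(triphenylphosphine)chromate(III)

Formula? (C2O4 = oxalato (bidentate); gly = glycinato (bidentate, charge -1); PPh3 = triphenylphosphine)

[Nb(C2O4)(gly)(NH3)2][Cr(C2O4)(OH)2(PPh3)2]2

Cation [Nb…]: ligand charges -3, Nb(V) ⇒ ion charge 2+.
Anion [Cr…]: ligand charges -4, Cr(III) ⇒ ion charge 1−.
One 2+ cation requires 2 of the 1− anion.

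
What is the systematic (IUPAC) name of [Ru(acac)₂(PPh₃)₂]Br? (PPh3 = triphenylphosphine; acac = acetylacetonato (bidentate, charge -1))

bis(acetylacetonato)bis(triphenylphosphine)ruthenium(III) bromide

The 1 bromide counter-ion carries a total charge of -1, so each complex ion is 1+.
Ligand charges: 2×triphenylphosphine (neutral), 2×acetylacetonato (-1 each); total -2. So Ru + (-2) = 1+, giving Ru = +3.
Ligands are named alphabetically: acetylacetonato before triphenylphosphine.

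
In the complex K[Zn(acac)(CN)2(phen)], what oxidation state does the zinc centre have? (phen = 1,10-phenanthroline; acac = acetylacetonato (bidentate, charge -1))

1 potassium outside the brackets (+1 each) → the complex ion is 1−.
Ligand charges: 1×phen neutral; 1×acac = -1; 2×CN = -2; sum -3.
Zn + (-3) = 1− ⇒ Zn is +2.

+2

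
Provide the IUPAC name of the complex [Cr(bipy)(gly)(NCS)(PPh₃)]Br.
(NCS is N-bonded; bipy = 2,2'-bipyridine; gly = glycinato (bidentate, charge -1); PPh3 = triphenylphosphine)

The 1 bromide counter-ion carries a total charge of -1, so each complex ion is 1+.
Ligand charges: 1×isothiocyanato (-1 each), 1×2,2'-bipyridine (neutral), 1×glycinato (-1 each), 1×triphenylphosphine (neutral); total -2. So Cr + (-2) = 1+, giving Cr = +3.
Ligands are named alphabetically: bipyridine before glycinato before isothiocyanato before triphenylphosphine.

(2,2'-bipyridine)(glycinato)isothiocyanato(triphenylphosphine)chromium(III) bromide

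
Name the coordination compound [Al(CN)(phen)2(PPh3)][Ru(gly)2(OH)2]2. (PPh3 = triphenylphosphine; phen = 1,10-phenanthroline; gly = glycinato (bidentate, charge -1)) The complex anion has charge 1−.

cyanobis(1,10-phenanthroline)(triphenylphosphine)aluminium(III) bis(glycinato)dihydroxoruthenate(III)

Both ions are complex: the cation is named first with the plain metal name, the anion second with the -ate form; each ion's ligands are alphabetised independently.
The complex anion is given as 1−; its ligand charges sum to -4, so Ru = +3.
With 2 anions per cation, the cation must be 2×1 = 2+.
Cation: ligand charges sum to -1; for the ion to be 2+, Al = +3.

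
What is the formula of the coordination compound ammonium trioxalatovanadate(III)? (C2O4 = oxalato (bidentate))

(NH4)3[V(C2O4)3]

Ligands: 3 oxalato (C2O4, -2). Ligand charge sum = -6.
Charge balance with ammonium (+1) requires 1 complex ion per 3 ammonium.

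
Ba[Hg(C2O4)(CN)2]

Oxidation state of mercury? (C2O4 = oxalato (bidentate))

1 barium outside the brackets (+2 each) → the complex ion is 2−.
Ligand charges: 2×CN = -2; 1×C2O4 = -2; sum -4.
Hg + (-4) = 2− ⇒ Hg is +2.

+2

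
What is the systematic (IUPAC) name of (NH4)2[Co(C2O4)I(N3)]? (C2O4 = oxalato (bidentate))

The 2 ammonium counter-ions carry a total charge of +2, so each complex ion is 2−.
Ligand charges: 1×iodo (-1 each), 1×azido (-1 each), 1×oxalato (-2 each); total -4. So Co + (-4) = 2−, giving Co = +2.
The complex ion is anionic, so cobalt takes the -ate form cobaltate(II).

ammonium azidoiodooxalatocobaltate(II)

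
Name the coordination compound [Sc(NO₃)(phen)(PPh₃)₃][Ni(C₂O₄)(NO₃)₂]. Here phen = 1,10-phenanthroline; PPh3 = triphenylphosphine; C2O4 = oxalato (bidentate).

nitrato(1,10-phenanthroline)tris(triphenylphosphine)scandium(III) dinitratooxalatonickelate(II)

Both ions are complex: the cation is named first with the plain metal name, the anion second with the -ate form; each ion's ligands are alphabetised independently.
Scandium is always +3 in its complexes; the cation's ligand charges sum to -1, so the complex cation is 2+.
A 1:1 salt means the anion carries the equal and opposite charge, 2−.
Anion: ligand charges sum to -4; for the ion to be 2−, Ni = +2.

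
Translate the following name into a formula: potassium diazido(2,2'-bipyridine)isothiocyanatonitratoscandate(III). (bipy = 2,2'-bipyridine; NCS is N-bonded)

K[Sc(bipy)(N3)2(NCS)(NO3)]

Ligands: 1 2,2'-bipyridine (bipy, neutral), 1 isothiocyanato (NCS, -1), 2 azido (N3, -1), 1 nitrato (NO3, -1). Ligand charge sum = -4.
Charge balance with potassium (+1) requires 1 complex ion per 1 potassium.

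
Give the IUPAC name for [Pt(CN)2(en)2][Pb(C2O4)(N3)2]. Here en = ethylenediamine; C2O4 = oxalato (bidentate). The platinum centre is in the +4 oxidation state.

dicyanobis(ethylenediamine)platinum(IV) diazidooxalatoplumbate(II)

Pt is given as +4; the cation's ligand charges sum to -2, so the complex cation is 2+.
A 1:1 salt means the anion carries the equal and opposite charge, 2−.
Anion: ligand charges sum to -4; for the ion to be 2−, Pb = +2.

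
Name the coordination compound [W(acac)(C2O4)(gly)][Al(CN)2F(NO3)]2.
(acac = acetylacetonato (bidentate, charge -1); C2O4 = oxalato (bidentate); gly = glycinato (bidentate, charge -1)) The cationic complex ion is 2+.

Both ions are complex: the cation is named first with the plain metal name, the anion second with the -ate form; each ion's ligands are alphabetised independently.
The complex cation is given as 2+; its ligand charges sum to -4, so W = +6.
With 2 anions per cation, each anion must be 2/2 = 1−.
Anion: ligand charges sum to -4; for the ion to be 1−, Al = +3.

(acetylacetonato)(glycinato)oxalatotungsten(VI) dicyanofluoronitratoaluminate(III)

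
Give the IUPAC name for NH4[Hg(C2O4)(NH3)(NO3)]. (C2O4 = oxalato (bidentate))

The 1 ammonium counter-ion carries a total charge of +1, so each complex ion is 1−.
Ligand charges: 1×nitrato (-1 each), 1×ammine (neutral), 1×oxalato (-2 each); total -3. So Hg + (-3) = 1−, giving Hg = +2.
Ligands are named alphabetically: ammine before nitrato before oxalato.
The complex ion is anionic, so mercury takes the -ate form mercurate(II).

ammonium amminenitratooxalatomercurate(II)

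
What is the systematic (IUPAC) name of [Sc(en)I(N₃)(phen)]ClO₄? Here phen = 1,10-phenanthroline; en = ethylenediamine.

The 1 perchlorate counter-ion carries a total charge of -1, so each complex ion is 1+.
Ligand charges: 1×1,10-phenanthroline (neutral), 1×azido (-1 each), 1×iodo (-1 each), 1×ethylenediamine (neutral); total -2. So Sc + (-2) = 1+, giving Sc = +3.
Ligands are named alphabetically: azido before ethylenediamine before iodo before phenanthroline.

azido(ethylenediamine)iodo(1,10-phenanthroline)scandium(III) perchlorate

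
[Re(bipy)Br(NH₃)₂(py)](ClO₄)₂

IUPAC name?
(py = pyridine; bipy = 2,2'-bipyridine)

diammine(2,2'-bipyridine)bromo(pyridine)rhenium(III) perchlorate

The 2 perchlorate counter-ions carry a total charge of -2, so each complex ion is 2+.
Ligand charges: 2×ammine (neutral), 1×bromo (-1 each), 1×pyridine (neutral), 1×2,2'-bipyridine (neutral); total -1. So Re + (-1) = 2+, giving Re = +3.
Ligands are named alphabetically: ammine before bipyridine before bromo before pyridine.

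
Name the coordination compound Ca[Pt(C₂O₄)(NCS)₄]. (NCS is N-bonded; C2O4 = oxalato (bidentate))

The 1 calcium counter-ion carries a total charge of +2, so each complex ion is 2−.
Ligand charges: 4×isothiocyanato (-1 each), 1×oxalato (-2 each); total -6. So Pt + (-6) = 2−, giving Pt = +4.
Ligands are named alphabetically: isothiocyanato before oxalato.
The complex ion is anionic, so platinum takes the -ate form platinate(IV).

calcium tetraisothiocyanatooxalatoplatinate(IV)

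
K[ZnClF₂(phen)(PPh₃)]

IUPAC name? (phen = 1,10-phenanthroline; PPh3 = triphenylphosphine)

potassium chlorodifluoro(1,10-phenanthroline)(triphenylphosphine)zincate(II)

The 1 potassium counter-ion carries a total charge of +1, so each complex ion is 1−.
Ligand charges: 1×1,10-phenanthroline (neutral), 2×fluoro (-1 each), 1×triphenylphosphine (neutral), 1×chloro (-1 each); total -3. So Zn + (-3) = 1−, giving Zn = +2.
The complex ion is anionic, so zinc takes the -ate form zincate(II).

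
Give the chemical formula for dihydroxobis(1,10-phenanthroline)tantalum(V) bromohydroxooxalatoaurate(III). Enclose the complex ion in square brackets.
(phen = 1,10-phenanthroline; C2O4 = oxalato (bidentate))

Cation [Ta…]: ligand charges -2, Ta(V) ⇒ ion charge 3+.
Anion [Au…]: ligand charges -4, Au(III) ⇒ ion charge 1−.
One 3+ cation requires 3 of the 1− anion.

[Ta(OH)2(phen)2][AuBr(C2O4)(OH)]3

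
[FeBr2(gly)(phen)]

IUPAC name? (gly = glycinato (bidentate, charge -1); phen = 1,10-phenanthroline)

There is no counter-ion, so the complex is neutral overall.
Ligand charges: 2×bromo (-1 each), 1×glycinato (-1 each), 1×1,10-phenanthroline (neutral); total -3. So Fe + (-3) = 0, giving Fe = +3.
Ligands are named alphabetically: bromo before glycinato before phenanthroline.

dibromo(glycinato)(1,10-phenanthroline)iron(III)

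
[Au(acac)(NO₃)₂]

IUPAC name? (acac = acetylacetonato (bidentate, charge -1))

(acetylacetonato)dinitratogold(III)

There is no counter-ion, so the complex is neutral overall.
Ligand charges: 2×nitrato (-1 each), 1×acetylacetonato (-1 each); total -3. So Au + (-3) = 0, giving Au = +3.
Ligands are named alphabetically: acetylacetonato before nitrato.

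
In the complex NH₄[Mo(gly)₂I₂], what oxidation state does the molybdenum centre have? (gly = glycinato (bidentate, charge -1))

1 ammonium outside the brackets (+1 each) → the complex ion is 1−.
Ligand charges: 2×I = -2; 2×gly = -2; sum -4.
Mo + (-4) = 1− ⇒ Mo is +3.

+3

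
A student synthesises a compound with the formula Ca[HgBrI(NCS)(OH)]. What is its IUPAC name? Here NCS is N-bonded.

calcium bromohydroxoiodoisothiocyanatomercurate(II)

The 1 calcium counter-ion carries a total charge of +2, so each complex ion is 2−.
Ligand charges: 1×bromo (-1 each), 1×isothiocyanato (-1 each), 1×hydroxo (-1 each), 1×iodo (-1 each); total -4. So Hg + (-4) = 2−, giving Hg = +2.
The complex ion is anionic, so mercury takes the -ate form mercurate(II).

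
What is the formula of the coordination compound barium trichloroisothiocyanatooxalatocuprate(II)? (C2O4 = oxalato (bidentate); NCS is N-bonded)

Ba2[Cu(C2O4)Cl3(NCS)]

Ligands: 1 oxalato (C2O4, -2), 3 chloro (Cl, -1), 1 isothiocyanato (NCS, -1). Ligand charge sum = -6.
With Cu in oxidation state +2, the complex ion is [Cu...]^4−.
Charge balance with barium (+2) requires 1 complex ion per 2 barium.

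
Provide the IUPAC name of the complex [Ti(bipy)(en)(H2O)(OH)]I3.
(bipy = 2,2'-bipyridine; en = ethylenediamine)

aqua(2,2'-bipyridine)(ethylenediamine)hydroxotitanium(IV) iodide

The 3 iodide counter-ions carry a total charge of -3, so each complex ion is 3+.
Ligand charges: 1×aqua (neutral), 1×hydroxo (-1 each), 1×2,2'-bipyridine (neutral), 1×ethylenediamine (neutral); total -1. So Ti + (-1) = 3+, giving Ti = +4.
Ligands are named alphabetically: aqua before bipyridine before ethylenediamine before hydroxo.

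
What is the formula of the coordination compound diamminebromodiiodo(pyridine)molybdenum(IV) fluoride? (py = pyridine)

[MoBrI2(NH3)2(py)]F

Ligands: 1 bromo (Br, -1), 2 iodo (I, -1), 2 ammine (NH3, neutral), 1 pyridine (py, neutral). Ligand charge sum = -3.
With Mo in oxidation state +4, the complex ion is [Mo...]^1+.
Charge balance with fluoride (-1) requires 1 complex ion per 1 fluoride.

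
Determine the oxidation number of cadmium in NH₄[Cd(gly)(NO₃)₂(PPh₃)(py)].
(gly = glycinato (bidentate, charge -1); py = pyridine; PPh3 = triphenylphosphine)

+2

1 ammonium outside the brackets (+1 each) → the complex ion is 1−.
Ligand charges: 1×gly = -1; 1×py neutral; 2×NO3 = -2; 1×PPh3 neutral; sum -3.
Cd + (-3) = 1− ⇒ Cd is +2.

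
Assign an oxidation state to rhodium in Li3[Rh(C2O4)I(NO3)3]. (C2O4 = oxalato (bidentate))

+3

3 lithium outside the brackets (+1 each) → the complex ion is 3−.
Ligand charges: 1×C2O4 = -2; 3×NO3 = -3; 1×I = -1; sum -6.
Rh + (-6) = 3− ⇒ Rh is +3.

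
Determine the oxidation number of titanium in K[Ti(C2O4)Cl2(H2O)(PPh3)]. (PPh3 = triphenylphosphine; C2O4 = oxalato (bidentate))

1 potassium outside the brackets (+1 each) → the complex ion is 1−.
Ligand charges: 1×H2O neutral; 2×Cl = -2; 1×PPh3 neutral; 1×C2O4 = -2; sum -4.
Ti + (-4) = 1− ⇒ Ti is +3.

+3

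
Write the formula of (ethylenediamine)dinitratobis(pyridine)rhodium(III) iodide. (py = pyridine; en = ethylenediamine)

Ligands: 2 pyridine (py, neutral), 2 nitrato (NO3, -1), 1 ethylenediamine (en, neutral). Ligand charge sum = -2.
Charge balance with iodide (-1) requires 1 complex ion per 1 iodide.

[Rh(en)(NO3)2(py)2]I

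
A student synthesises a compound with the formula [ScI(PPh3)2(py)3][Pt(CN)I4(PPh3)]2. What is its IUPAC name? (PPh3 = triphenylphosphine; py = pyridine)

Both ions are complex: the cation is named first with the plain metal name, the anion second with the -ate form; each ion's ligands are alphabetised independently.
Scandium is always +3 in its complexes; the cation's ligand charges sum to -1, so the complex cation is 2+.
With 2 anions per cation, each anion must be 2/2 = 1−.
Anion: ligand charges sum to -5; for the ion to be 1−, Pt = +4.

iodotris(pyridine)bis(triphenylphosphine)scandium(III) cyanotetraiodo(triphenylphosphine)platinate(IV)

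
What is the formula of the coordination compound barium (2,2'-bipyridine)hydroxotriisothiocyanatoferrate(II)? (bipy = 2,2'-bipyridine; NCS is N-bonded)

Ba[Fe(bipy)(NCS)3(OH)]

Ligands: 1 2,2'-bipyridine (bipy, neutral), 1 hydroxo (OH, -1), 3 isothiocyanato (NCS, -1). Ligand charge sum = -4.
With Fe in oxidation state +2, the complex ion is [Fe...]^2−.
Charge balance with barium (+2) requires 1 complex ion per 1 barium.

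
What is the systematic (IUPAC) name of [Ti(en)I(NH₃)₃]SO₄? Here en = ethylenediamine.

The 1 sulfate counter-ion carries a total charge of -2, so each complex ion is 2+.
Ligand charges: 1×ethylenediamine (neutral), 1×iodo (-1 each), 3×ammine (neutral); total -1. So Ti + (-1) = 2+, giving Ti = +3.
Ligands are named alphabetically: ammine before ethylenediamine before iodo.

triammine(ethylenediamine)iodotitanium(III) sulfate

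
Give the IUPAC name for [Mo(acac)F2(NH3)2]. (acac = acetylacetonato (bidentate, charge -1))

(acetylacetonato)diamminedifluoromolybdenum(III)

There is no counter-ion, so the complex is neutral overall.
Ligand charges: 2×fluoro (-1 each), 1×acetylacetonato (-1 each), 2×ammine (neutral); total -3. So Mo + (-3) = 0, giving Mo = +3.
Ligands are named alphabetically: acetylacetonato before ammine before fluoro.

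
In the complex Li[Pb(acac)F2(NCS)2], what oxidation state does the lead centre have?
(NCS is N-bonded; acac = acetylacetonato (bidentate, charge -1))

+4

1 lithium outside the brackets (+1 each) → the complex ion is 1−.
Ligand charges: 2×NCS = -2; 2×F = -2; 1×acac = -1; sum -5.
Pb + (-5) = 1− ⇒ Pb is +4.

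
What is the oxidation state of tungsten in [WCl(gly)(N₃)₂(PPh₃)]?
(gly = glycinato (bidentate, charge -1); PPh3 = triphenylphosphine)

No counter-ion: the bracketed complex is neutral.
Ligand charges: 1×gly = -1; 1×PPh3 neutral; 1×Cl = -1; 2×N3 = -2; sum -4.
W + (-4) = 0 ⇒ W is +4.

+4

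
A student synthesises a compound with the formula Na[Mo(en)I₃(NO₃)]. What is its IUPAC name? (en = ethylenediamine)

sodium (ethylenediamine)triiodonitratomolybdate(III)

The 1 sodium counter-ion carries a total charge of +1, so each complex ion is 1−.
Ligand charges: 3×iodo (-1 each), 1×ethylenediamine (neutral), 1×nitrato (-1 each); total -4. So Mo + (-4) = 1−, giving Mo = +3.
Ligands are named alphabetically: ethylenediamine before iodo before nitrato.
The complex ion is anionic, so molybdenum takes the -ate form molybdate(III).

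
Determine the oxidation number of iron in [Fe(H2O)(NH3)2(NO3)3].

No counter-ion: the bracketed complex is neutral.
Ligand charges: 2×NH3 neutral; 1×H2O neutral; 3×NO3 = -3; sum -3.
Fe + (-3) = 0 ⇒ Fe is +3.

+3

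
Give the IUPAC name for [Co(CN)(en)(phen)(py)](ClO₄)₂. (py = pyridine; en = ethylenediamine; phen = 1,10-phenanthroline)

The 2 perchlorate counter-ions carry a total charge of -2, so each complex ion is 2+.
Ligand charges: 1×cyano (-1 each), 1×pyridine (neutral), 1×ethylenediamine (neutral), 1×1,10-phenanthroline (neutral); total -1. So Co + (-1) = 2+, giving Co = +3.
Ligands are named alphabetically: cyano before ethylenediamine before phenanthroline before pyridine.

cyano(ethylenediamine)(1,10-phenanthroline)(pyridine)cobalt(III) perchlorate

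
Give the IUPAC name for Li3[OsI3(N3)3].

The 3 lithium counter-ions carry a total charge of +3, so each complex ion is 3−.
Ligand charges: 3×azido (-1 each), 3×iodo (-1 each); total -6. So Os + (-6) = 3−, giving Os = +3.
The complex ion is anionic, so osmium takes the -ate form osmate(III).

lithium triazidotriiodoosmate(III)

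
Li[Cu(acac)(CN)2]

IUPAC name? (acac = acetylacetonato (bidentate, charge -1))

The 1 lithium counter-ion carries a total charge of +1, so each complex ion is 1−.
Ligand charges: 1×acetylacetonato (-1 each), 2×cyano (-1 each); total -3. So Cu + (-3) = 1−, giving Cu = +2.
The complex ion is anionic, so copper takes the -ate form cuprate(II).

lithium (acetylacetonato)dicyanocuprate(II)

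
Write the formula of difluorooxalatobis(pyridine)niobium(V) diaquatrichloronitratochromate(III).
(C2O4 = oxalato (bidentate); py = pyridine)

[Nb(C2O4)F2(py)2][CrCl3(H2O)2(NO3)]

Cation [Nb…]: ligand charges -4, Nb(V) ⇒ ion charge 1+.
Anion [Cr…]: ligand charges -4, Cr(III) ⇒ ion charge 1−.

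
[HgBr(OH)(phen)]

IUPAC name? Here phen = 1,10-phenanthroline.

There is no counter-ion, so the complex is neutral overall.
Ligand charges: 1×hydroxo (-1 each), 1×bromo (-1 each), 1×1,10-phenanthroline (neutral); total -2. So Hg + (-2) = 0, giving Hg = +2.
Ligands are named alphabetically: bromo before hydroxo before phenanthroline.

bromohydroxo(1,10-phenanthroline)mercury(II)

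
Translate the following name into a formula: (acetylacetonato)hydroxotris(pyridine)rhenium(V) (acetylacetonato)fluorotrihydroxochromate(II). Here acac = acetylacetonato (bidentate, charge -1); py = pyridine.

Cation [Re…]: ligand charges -2, Re(V) ⇒ ion charge 3+.
Anion [Cr…]: ligand charges -5, Cr(II) ⇒ ion charge 3−.

[Re(acac)(OH)(py)3][Cr(acac)F(OH)3]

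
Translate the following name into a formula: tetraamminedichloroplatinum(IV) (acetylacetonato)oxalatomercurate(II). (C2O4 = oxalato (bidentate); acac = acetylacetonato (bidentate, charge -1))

[PtCl2(NH3)4][Hg(acac)(C2O4)]2

Cation [Pt…]: ligand charges -2, Pt(IV) ⇒ ion charge 2+.
Anion [Hg…]: ligand charges -3, Hg(II) ⇒ ion charge 1−.
One 2+ cation requires 2 of the 1− anion.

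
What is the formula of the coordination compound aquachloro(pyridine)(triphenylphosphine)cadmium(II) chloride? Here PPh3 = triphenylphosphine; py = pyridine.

[CdCl(H2O)(PPh3)(py)]Cl

Ligands: 1 triphenylphosphine (PPh3, neutral), 1 pyridine (py, neutral), 1 chloro (Cl, -1), 1 aqua (H2O, neutral). Ligand charge sum = -1.
With Cd in oxidation state +2, the complex ion is [Cd...]^1+.
Charge balance with chloride (-1) requires 1 complex ion per 1 chloride.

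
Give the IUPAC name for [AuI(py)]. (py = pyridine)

iodo(pyridine)gold(I)

There is no counter-ion, so the complex is neutral overall.
Ligand charges: 1×iodo (-1 each), 1×pyridine (neutral); total -1. So Au + (-1) = 0, giving Au = +1.
Ligands are named alphabetically: iodo before pyridine.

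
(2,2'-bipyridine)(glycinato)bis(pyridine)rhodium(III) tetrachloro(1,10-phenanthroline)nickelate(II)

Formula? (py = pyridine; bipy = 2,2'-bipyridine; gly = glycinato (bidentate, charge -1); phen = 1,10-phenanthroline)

[Rh(bipy)(gly)(py)2][NiCl4(phen)]

Cation [Rh…]: ligand charges -1, Rh(III) ⇒ ion charge 2+.
Anion [Ni…]: ligand charges -4, Ni(II) ⇒ ion charge 2−.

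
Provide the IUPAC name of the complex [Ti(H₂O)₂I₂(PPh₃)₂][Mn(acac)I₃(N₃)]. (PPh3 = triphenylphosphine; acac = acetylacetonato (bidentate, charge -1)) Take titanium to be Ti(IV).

Ti is given as +4; the cation's ligand charges sum to -2, so the complex cation is 2+.
A 1:1 salt means the anion carries the equal and opposite charge, 2−.
Anion: ligand charges sum to -5; for the ion to be 2−, Mn = +3.

diaquadiiodobis(triphenylphosphine)titanium(IV) (acetylacetonato)azidotriiodomanganate(III)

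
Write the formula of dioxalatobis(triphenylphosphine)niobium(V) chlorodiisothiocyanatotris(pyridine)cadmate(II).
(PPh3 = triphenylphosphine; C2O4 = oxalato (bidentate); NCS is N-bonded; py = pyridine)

[Nb(C2O4)2(PPh3)2][CdCl(NCS)2(py)3]

Cation [Nb…]: ligand charges -4, Nb(V) ⇒ ion charge 1+.
Anion [Cd…]: ligand charges -3, Cd(II) ⇒ ion charge 1−.
One 1+ cation balances one 1− anion.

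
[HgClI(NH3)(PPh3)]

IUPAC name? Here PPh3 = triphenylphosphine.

There is no counter-ion, so the complex is neutral overall.
Ligand charges: 1×iodo (-1 each), 1×triphenylphosphine (neutral), 1×chloro (-1 each), 1×ammine (neutral); total -2. So Hg + (-2) = 0, giving Hg = +2.
Ligands are named alphabetically: ammine before chloro before iodo before triphenylphosphine.

amminechloroiodo(triphenylphosphine)mercury(II)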